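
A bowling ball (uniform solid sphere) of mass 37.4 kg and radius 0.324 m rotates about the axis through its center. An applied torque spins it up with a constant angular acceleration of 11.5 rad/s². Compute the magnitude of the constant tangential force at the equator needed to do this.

I = (2/5)MR² = (2/5)(37.4)(0.324)² = 1.570 kg·m².
The required torque is τ = Iα = (1.570)(11.50) = 18.06 N·m.
A tangential force at the equator gives τ = FR, so F = τ/R = 18.06/0.324 = 55.74 N.

F ≈ 55.7 N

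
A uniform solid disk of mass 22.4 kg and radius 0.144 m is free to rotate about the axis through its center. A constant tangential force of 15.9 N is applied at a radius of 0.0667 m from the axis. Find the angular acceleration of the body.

I = ½MR² = (1/2)(22.4)(0.144)² = 0.2322 kg·m².
τ = F·r = (15.9)(0.0667) = 1.061 N·m.
Newton's second law for rotation, τ = Iα, gives α = τ/I = 1.061/0.2322 = 4.566 rad/s².

α ≈ 4.57 rad/s²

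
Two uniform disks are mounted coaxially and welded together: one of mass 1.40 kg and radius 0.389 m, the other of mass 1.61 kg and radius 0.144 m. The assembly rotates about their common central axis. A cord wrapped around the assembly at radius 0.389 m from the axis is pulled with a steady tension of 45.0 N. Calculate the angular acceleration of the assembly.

I = ½M₁R₁² + ½M₂R₂² = ½(1.40)(0.389)² + ½(1.61)(0.144)² = 0.1226 kg·m².
τ = F r = (45.0)(0.389) = 17.50 N·m.
α = τ/I = 17.50/0.1226 = 142.8 rad/s².

α ≈ 143 rad/s²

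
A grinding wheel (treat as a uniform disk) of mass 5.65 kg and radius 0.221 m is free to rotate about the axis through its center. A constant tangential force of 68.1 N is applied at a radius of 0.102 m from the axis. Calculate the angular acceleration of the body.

I = ½MR² = (1/2)(5.65)(0.221)² = 0.1380 kg·m².
τ = F·r = (68.1)(0.102) = 6.946 N·m.
From τ = Iα: α = 6.946/0.1380 = 50.34 rad/s².

α ≈ 50.3 rad/s²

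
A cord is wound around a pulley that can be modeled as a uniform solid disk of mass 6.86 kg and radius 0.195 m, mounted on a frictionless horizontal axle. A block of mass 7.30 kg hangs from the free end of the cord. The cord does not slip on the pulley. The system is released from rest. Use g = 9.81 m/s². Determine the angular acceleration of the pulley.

α ≈ 34.2 rad/s²

I = ½MR² = (1/2)(6.86)(0.195)² = 0.1304 kg·m².
Block: mg − T = ma. Pulley: TR = Iα. No-slip: a = αR, so T = (I/R²)a = 3.430·a.
Then mg = (m + 3.430)a, so a = (7.30)(9.81)/(7.30 + 3.430) = 6.674 m/s².
α = a/R = 6.674/0.195 = 34.23 rad/s².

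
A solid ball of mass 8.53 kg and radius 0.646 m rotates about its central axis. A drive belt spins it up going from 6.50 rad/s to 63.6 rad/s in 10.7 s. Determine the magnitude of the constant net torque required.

I = (2/5)MR² = (2/5)(8.53)(0.646)² = 1.424 kg·m².
α = Δω/Δt = (63.6 − 6.50)/10.7 = 5.336 rad/s².
τ = Iα = (1.424)(5.336) = 7.598 N·m.

τ ≈ 7.60 N·m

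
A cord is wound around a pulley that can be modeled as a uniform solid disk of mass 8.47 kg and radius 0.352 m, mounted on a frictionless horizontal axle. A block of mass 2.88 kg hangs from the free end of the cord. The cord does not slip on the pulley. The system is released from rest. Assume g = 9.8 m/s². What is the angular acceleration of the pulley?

α ≈ 11.3 rad/s²

I = ½MR² = (1/2)(8.47)(0.352)² = 0.5247 kg·m².
Block: mg − T = ma. Pulley: TR = Iα. No-slip: a = αR, so T = (I/R²)a = 4.235·a.
Then mg = (m + 4.235)a, so a = (2.88)(9.8)/(2.88 + 4.235) = 3.967 m/s².
α = a/R = 3.967/0.352 = 11.27 rad/s².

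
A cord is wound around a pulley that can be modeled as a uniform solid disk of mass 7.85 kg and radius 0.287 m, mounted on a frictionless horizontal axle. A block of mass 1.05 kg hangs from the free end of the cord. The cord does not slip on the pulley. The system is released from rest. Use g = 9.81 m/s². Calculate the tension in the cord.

T ≈ 8.13 N

I = ½MR² = (1/2)(7.85)(0.287)² = 0.3233 kg·m².
Block: mg − T = ma. Pulley: TR = Iα. No-slip: a = αR, so T = (I/R²)a = 3.925·a.
Then mg = (m + 3.925)a, so a = (1.05)(9.81)/(1.05 + 3.925) = 2.070 m/s².
T = 3.925·a = 8.127 N.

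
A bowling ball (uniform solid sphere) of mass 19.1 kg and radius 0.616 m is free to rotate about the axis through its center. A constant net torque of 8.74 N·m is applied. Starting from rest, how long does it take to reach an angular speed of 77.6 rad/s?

I = (2/5)MR² = (2/5)(19.1)(0.616)² = 2.899 kg·m².
α = τ/I = 8.74/2.899 = 3.015 rad/s².
ω = αt ⇒ t = ω/α = 77.6/3.015 = 25.74 s.

t ≈ 25.7 s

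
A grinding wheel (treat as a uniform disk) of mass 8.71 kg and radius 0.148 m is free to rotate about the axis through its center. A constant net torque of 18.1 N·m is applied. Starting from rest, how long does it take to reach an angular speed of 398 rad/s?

I = ½MR² = (1/2)(8.71)(0.148)² = 0.09539 kg·m².
α = τ/I = 18.1/0.09539 = 189.7 rad/s².
ω = αt ⇒ t = ω/α = 398/189.7 = 2.098 s.

t ≈ 2.10 s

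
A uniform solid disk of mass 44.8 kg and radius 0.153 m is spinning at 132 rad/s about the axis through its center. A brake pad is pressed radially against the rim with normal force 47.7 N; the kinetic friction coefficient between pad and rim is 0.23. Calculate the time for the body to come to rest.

t ≈ 41.2 s

I = ½MR² = (1/2)(44.8)(0.153)² = 0.5244 kg·m².
Friction force f = μN = (0.23)(47.7) = 10.97 N at the rim; torque magnitude τ = fR = 1.679 N·m, opposing ω.
|α| = τ/I = 1.679/0.5244 = 3.201 rad/s² (deceleration).
0 = ω₀ − |α|t ⇒ t = ω₀/|α| = 132/3.201 = 41.24 s.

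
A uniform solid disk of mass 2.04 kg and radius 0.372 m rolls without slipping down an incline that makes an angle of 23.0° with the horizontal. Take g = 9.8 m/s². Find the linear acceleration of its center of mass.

Translation along the incline: Mg sinθ − f = Ma.
Rotation about the center: fR = Iα with I = ½MR². No-slip gives a = αR, so f = (I/R²)a = (1/2)M a.
Substituting: Mg sinθ = (1 + 0.5000)Ma, so a = g sinθ/(1 + 0.5000) = (9.8) sin 23.0° / 1.500 = 2.553 m/s².

a ≈ 2.55 m/s²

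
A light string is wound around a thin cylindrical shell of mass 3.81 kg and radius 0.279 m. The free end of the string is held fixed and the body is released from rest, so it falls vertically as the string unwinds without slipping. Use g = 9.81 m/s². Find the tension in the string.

Translation: Mg − T = Ma. Rotation about the center: TR = Iα with I = MR².
With a = αR: T = (I/R²)a = M a, so Mg = (1 + 1.000)Ma.
a = g/(1 + 1.000) = 9.81/2.000 = 4.905 m/s².
T = 1.000·M·a = (1.000)(3.81)(4.905) = 18.69 N.

T ≈ 18.7 N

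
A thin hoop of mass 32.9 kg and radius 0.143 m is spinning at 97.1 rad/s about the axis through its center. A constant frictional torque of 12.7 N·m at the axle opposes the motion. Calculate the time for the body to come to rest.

t ≈ 5.14 s

I = MR² = (32.9)(0.143)² = 0.6728 kg·m².
The net torque has magnitude 12.7 N·m, opposing ω.
|α| = τ/I = 12.70/0.6728 = 18.88 rad/s² (deceleration).
0 = ω₀ − |α|t ⇒ t = ω₀/|α| = 97.1/18.88 = 5.144 s.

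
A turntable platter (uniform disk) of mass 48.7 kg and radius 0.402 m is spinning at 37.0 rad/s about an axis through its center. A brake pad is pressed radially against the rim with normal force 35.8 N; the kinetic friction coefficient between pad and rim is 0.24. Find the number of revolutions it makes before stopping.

I = ½MR² = (1/2)(48.7)(0.402)² = 3.935 kg·m².
Friction force f = μN = (0.24)(35.8) = 8.592 N at the rim; torque magnitude τ = fR = 3.454 N·m, opposing ω.
|α| = τ/I = 3.454/3.935 = 0.8777 rad/s² (deceleration).
ω² = ω₀² − 2|α|θ with ω = 0 ⇒ θ = ω₀²/(2|α|) = 779.8 rad = 124.1 rev.

≈ 124 revolutions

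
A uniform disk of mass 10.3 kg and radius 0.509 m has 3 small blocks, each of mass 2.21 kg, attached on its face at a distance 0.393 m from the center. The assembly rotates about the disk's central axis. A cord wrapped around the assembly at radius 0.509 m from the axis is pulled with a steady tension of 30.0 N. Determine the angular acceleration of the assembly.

I_disk = ½MR² = ½(10.3)(0.509)² = 1.334 kg·m².
I_blocks = 3·m·r² = 3(2.21)(0.393)² = 1.024 kg·m².
Total I = 2.358 kg·m².
τ = F r = (30.0)(0.509) = 15.27 N·m.
α = τ/I = 15.27/2.358 = 6.475 rad/s².

α ≈ 6.48 rad/s²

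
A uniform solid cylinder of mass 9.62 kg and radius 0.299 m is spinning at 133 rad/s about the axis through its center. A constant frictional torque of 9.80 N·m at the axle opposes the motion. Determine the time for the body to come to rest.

I = ½MR² = (1/2)(9.62)(0.299)² = 0.4300 kg·m².
The net torque has magnitude 9.80 N·m, opposing ω.
|α| = τ/I = 9.800/0.4300 = 22.79 rad/s² (deceleration).
0 = ω₀ − |α|t ⇒ t = ω₀/|α| = 133/22.79 = 5.836 s.

t ≈ 5.84 s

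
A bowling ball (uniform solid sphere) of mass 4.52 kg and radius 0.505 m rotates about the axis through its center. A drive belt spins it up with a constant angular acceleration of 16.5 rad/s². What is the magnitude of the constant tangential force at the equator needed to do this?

I = (2/5)MR² = (2/5)(4.52)(0.505)² = 0.4611 kg·m².
The required torque is τ = Iα = (0.4611)(16.50) = 7.608 N·m.
A tangential force at the equator gives τ = FR, so F = τ/R = 7.608/0.505 = 15.07 N.

F ≈ 15.1 N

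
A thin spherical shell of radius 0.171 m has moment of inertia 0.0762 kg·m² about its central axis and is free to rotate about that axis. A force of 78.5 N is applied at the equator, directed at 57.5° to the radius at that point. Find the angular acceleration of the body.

α ≈ 149 rad/s²

Only the tangential component produces torque: τ = F R sinθ = (78.5)(0.171) sin 57.5° = 11.32 N·m.
Newton's second law for rotation, τ = Iα, gives α = τ/I = 11.32/0.07620 = 148.6 rad/s².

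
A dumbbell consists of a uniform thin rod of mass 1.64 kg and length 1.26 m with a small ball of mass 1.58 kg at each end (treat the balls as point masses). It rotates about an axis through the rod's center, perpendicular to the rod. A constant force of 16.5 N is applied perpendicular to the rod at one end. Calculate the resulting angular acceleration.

I_rod = (1/12)ML² = (1/12)(1.64)(1.26)² = 0.2170 kg·m².
I_balls = 2·m·(L/2)² = 2(1.58)(0.6300)² = 1.254 kg·m².
Total I = 1.471 kg·m².
τ = F·(L/2) = (16.5)(0.630) = 10.39 N·m.
α = τ/I = 10.39/1.471 = 7.066 rad/s².

α ≈ 7.07 rad/s²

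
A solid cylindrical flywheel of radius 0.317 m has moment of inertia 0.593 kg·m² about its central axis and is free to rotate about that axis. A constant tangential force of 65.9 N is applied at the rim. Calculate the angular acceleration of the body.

τ = F R = (65.9)(0.317) = 20.89 N·m.
From τ = Iα: α = 20.89/0.5930 = 35.23 rad/s².

α ≈ 35.2 rad/s²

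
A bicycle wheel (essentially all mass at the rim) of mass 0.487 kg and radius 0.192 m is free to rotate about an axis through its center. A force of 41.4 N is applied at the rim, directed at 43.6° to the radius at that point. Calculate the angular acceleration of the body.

I = MR² = (0.487)(0.192)² = 0.01795 kg·m².
Only the tangential component produces torque: τ = F R sinθ = (41.4)(0.192) sin 43.6° = 5.482 N·m.
Newton's second law for rotation, τ = Iα, gives α = τ/I = 5.482/0.01795 = 305.3 rad/s².

α ≈ 305 rad/s²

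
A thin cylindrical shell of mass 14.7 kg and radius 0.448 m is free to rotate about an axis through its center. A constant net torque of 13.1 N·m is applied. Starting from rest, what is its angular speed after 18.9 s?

I = MR² = (14.7)(0.448)² = 2.950 kg·m².
α = τ/I = 13.1/2.950 = 4.440 rad/s².
ω = ω₀ + αt = 0 + (4.440)(18.9) = 83.92 rad/s.

ω ≈ 83.9 rad/s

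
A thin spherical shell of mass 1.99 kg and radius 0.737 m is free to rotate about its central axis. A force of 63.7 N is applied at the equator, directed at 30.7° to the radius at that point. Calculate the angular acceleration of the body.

α ≈ 33.3 rad/s²

I = (2/3)MR² = (2/3)(1.99)(0.737)² = 0.7206 kg·m².
Only the tangential component produces torque: τ = F R sinθ = (63.7)(0.737) sin 30.7° = 23.97 N·m.
Newton's second law for rotation, τ = Iα, gives α = τ/I = 23.97/0.7206 = 33.26 rad/s².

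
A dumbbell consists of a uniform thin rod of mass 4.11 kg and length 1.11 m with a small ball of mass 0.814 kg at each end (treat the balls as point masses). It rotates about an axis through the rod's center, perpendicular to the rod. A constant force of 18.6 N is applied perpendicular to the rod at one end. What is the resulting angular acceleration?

α ≈ 11.2 rad/s²

I_rod = (1/12)ML² = (1/12)(4.11)(1.11)² = 0.4220 kg·m².
I_balls = 2·m·(L/2)² = 2(0.814)(0.5550)² = 0.5015 kg·m².
Total I = 0.9235 kg·m².
τ = F·(L/2) = (18.6)(0.555) = 10.32 N·m.
α = τ/I = 10.32/0.9235 = 11.18 rad/s².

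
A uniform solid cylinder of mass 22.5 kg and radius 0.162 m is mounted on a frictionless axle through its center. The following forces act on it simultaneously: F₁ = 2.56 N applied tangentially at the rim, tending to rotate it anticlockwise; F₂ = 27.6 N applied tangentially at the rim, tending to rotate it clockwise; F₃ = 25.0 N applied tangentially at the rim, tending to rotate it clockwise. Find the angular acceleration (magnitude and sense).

α ≈ 27.5 rad/s², clockwise

I = ½MR² = (1/2)(22.5)(0.162)² = 0.2952 kg·m².
Taking anticlockwise as positive: τ₁ = +(2.56)(0.162) = +0.4147 N·m; τ₂ = −(27.6)(0.162) = −4.471 N·m; τ₃ = −(25.0)(0.162) = −4.050 N·m.
Net torque τ = -8.106 N·m.
α = τ/I = -8.106/0.2952 = -27.46 rad/s².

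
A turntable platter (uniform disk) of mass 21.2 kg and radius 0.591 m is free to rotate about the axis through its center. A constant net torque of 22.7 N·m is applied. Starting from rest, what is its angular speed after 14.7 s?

I = ½MR² = (1/2)(21.2)(0.591)² = 3.702 kg·m².
α = τ/I = 22.7/3.702 = 6.131 rad/s².
ω = ω₀ + αt = 0 + (6.131)(14.7) = 90.13 rad/s.

ω ≈ 90.1 rad/s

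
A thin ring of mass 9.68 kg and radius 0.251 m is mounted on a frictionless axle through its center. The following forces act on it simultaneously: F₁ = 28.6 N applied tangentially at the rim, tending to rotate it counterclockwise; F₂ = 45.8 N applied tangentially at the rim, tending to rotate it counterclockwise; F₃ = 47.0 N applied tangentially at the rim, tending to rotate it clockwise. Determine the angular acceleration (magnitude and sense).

α ≈ 11.3 rad/s², counterclockwise

I = MR² = (9.68)(0.251)² = 0.6098 kg·m².
Taking counterclockwise as positive: τ₁ = +(28.6)(0.251) = +7.179 N·m; τ₂ = +(45.8)(0.251) = +11.50 N·m; τ₃ = −(47.0)(0.251) = −11.80 N·m.
Net torque τ = 6.877 N·m.
α = τ/I = 6.877/0.6098 = 11.28 rad/s².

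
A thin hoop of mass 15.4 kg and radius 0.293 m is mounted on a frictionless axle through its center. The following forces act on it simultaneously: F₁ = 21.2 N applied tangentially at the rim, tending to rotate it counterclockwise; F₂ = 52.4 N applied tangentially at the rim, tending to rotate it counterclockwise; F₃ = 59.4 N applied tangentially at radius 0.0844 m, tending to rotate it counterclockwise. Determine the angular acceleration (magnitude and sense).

α ≈ 20.1 rad/s², counterclockwise

I = MR² = (15.4)(0.293)² = 1.322 kg·m².
Taking counterclockwise as positive: τ₁ = +(21.2)(0.293) = +6.212 N·m; τ₂ = +(52.4)(0.293) = +15.35 N·m; τ₃ = +(59.4)(0.0844) = +5.013 N·m.
Net torque τ = 26.58 N·m.
α = τ/I = 26.58/1.322 = 20.10 rad/s².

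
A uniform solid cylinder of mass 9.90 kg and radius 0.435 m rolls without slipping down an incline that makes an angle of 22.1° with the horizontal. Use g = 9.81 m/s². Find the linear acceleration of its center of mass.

Translation along the incline: Mg sinθ − f = Ma.
Rotation about the center: fR = Iα with I = ½MR². No-slip gives a = αR, so f = (I/R²)a = (1/2)M a.
Substituting: Mg sinθ = (1 + 0.5000)Ma, so a = g sinθ/(1 + 0.5000) = (9.81) sin 22.1° / 1.500 = 2.461 m/s².

a ≈ 2.46 m/s²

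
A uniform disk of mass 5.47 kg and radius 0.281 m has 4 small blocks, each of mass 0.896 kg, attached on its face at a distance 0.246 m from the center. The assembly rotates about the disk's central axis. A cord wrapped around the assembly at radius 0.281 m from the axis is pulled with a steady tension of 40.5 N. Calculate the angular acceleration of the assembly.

I_disk = ½MR² = ½(5.47)(0.281)² = 0.2160 kg·m².
I_blocks = 4·m·r² = 4(0.896)(0.246)² = 0.2169 kg·m².
Total I = 0.4328 kg·m².
τ = F r = (40.5)(0.281) = 11.38 N·m.
α = τ/I = 11.38/0.4328 = 26.29 rad/s².

α ≈ 26.3 rad/s²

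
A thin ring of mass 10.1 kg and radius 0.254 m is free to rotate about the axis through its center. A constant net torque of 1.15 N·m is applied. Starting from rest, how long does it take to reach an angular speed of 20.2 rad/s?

t ≈ 11.4 s

I = MR² = (10.1)(0.254)² = 0.6516 kg·m².
α = τ/I = 1.15/0.6516 = 1.765 rad/s².
ω = αt ⇒ t = ω/α = 20.2/1.765 = 11.45 s.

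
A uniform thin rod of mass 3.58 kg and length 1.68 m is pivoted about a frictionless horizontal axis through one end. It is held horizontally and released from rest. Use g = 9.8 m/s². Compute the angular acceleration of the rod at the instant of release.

About the pivot, I = (1/3)ML² = (1/3)(3.58)(1.68)² = 3.368 kg·m².
The weight acts at the center, a distance L/2 = 0.8400 m from the pivot; τ = Mg(L/2) = 29.47 N·m.
α = τ/I = 29.47/3.368 = 8.750 rad/s².
(Equivalently α = (3g/(2L)) = 8.750 rad/s².)

α ≈ 8.75 rad/s²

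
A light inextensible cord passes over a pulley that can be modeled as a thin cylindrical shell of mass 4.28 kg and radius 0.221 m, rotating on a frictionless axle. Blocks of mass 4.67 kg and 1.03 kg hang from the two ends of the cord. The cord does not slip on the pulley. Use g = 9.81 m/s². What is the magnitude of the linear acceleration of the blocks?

I = MR² = (4.28)(0.221)² = 0.2090 kg·m².
Heavier block: m₁g − T₁ = m₁a. Lighter block: T₂ − m₂g = m₂a.
Pulley: (T₁ − T₂)R = Iα = I(a/R), so T₁ − T₂ = (I/R²)a = 1·M_p a = 4.280·a.
Adding the three: (m₁ − m₂)g = (m₁ + m₂ + 4.280)a, so a = (4.67 − 1.03)(9.81)/(4.67 + 1.03 + 4.280) = 3.578 m/s².

a ≈ 3.58 m/s²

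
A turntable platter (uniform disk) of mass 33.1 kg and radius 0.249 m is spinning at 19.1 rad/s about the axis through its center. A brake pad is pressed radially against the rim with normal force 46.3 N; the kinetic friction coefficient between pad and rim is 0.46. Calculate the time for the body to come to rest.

t ≈ 3.70 s

I = ½MR² = (1/2)(33.1)(0.249)² = 1.026 kg·m².
Friction force f = μN = (0.46)(46.3) = 21.30 N at the rim; torque magnitude τ = fR = 5.303 N·m, opposing ω.
|α| = τ/I = 5.303/1.026 = 5.168 rad/s² (deceleration).
0 = ω₀ − |α|t ⇒ t = ω₀/|α| = 19.1/5.168 = 3.696 s.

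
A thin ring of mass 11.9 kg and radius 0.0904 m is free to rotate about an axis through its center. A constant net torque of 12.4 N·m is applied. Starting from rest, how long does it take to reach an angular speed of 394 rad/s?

t ≈ 3.09 s

I = MR² = (11.9)(0.0904)² = 0.09725 kg·m².
α = τ/I = 12.4/0.09725 = 127.5 rad/s².
ω = αt ⇒ t = ω/α = 394/127.5 = 3.090 s.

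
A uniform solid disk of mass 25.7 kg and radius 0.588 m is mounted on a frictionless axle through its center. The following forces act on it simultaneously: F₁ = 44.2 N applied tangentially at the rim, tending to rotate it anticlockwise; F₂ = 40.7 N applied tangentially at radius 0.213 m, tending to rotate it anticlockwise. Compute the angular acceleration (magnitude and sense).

I = ½MR² = (1/2)(25.7)(0.588)² = 4.443 kg·m².
Taking anticlockwise as positive: τ₁ = +(44.2)(0.588) = +25.99 N·m; τ₂ = +(40.7)(0.213) = +8.669 N·m.
Net torque τ = 34.66 N·m.
α = τ/I = 34.66/4.443 = 7.801 rad/s².

α ≈ 7.80 rad/s², anticlockwise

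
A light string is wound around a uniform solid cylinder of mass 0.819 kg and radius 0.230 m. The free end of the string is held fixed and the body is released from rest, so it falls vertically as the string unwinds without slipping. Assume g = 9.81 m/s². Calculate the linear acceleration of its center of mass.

Translation: Mg − T = Ma. Rotation about the center: TR = Iα with I = ½MR².
With a = αR: T = (I/R²)a = (1/2)M a, so Mg = (1 + 0.5000)Ma.
a = g/(1 + 0.5000) = 9.81/1.500 = 6.540 m/s².

a ≈ 6.54 m/s²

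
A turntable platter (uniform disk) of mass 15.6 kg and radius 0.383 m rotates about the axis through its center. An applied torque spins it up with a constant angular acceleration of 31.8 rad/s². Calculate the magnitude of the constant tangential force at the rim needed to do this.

I = ½MR² = (1/2)(15.6)(0.383)² = 1.144 kg·m².
The required torque is τ = Iα = (1.144)(31.80) = 36.38 N·m.
A tangential force at the rim gives τ = FR, so F = τ/R = 36.38/0.383 = 95.00 N.

F ≈ 95.0 N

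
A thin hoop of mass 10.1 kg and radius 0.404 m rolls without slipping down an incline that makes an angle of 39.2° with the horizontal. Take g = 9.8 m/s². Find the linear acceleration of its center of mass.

Translation along the incline: Mg sinθ − f = Ma.
Rotation about the center: fR = Iα with I = MR². No-slip gives a = αR, so f = (I/R²)a = M a.
Substituting: Mg sinθ = (1 + 1.000)Ma, so a = g sinθ/(1 + 1.000) = (9.8) sin 39.2° / 2.000 = 3.097 m/s².

a ≈ 3.10 m/s²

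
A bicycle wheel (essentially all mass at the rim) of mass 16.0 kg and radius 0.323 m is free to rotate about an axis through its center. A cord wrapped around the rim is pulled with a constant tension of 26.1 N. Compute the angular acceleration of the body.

α ≈ 5.05 rad/s²

I = MR² = (16.0)(0.323)² = 1.669 kg·m².
τ = F R = (26.1)(0.323) = 8.430 N·m.
From τ = Iα: α = 8.430/1.669 = 5.050 rad/s².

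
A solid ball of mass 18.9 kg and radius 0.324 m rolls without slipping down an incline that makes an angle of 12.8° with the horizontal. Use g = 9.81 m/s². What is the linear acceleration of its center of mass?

a ≈ 1.55 m/s²

Translation along the incline: Mg sinθ − f = Ma.
Rotation about the center: fR = Iα with I = (2/5)MR². No-slip gives a = αR, so f = (I/R²)a = (2/5)M a.
Substituting: Mg sinθ = (1 + 0.4000)Ma, so a = g sinθ/(1 + 0.4000) = (9.81) sin 12.8° / 1.400 = 1.552 m/s².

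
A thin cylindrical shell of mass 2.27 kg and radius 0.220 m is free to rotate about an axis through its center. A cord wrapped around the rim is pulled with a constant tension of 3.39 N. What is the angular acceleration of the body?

α ≈ 6.79 rad/s²

I = MR² = (2.27)(0.220)² = 0.1099 kg·m².
τ = F R = (3.39)(0.220) = 0.7458 N·m.
From τ = Iα: α = 0.7458/0.1099 = 6.788 rad/s².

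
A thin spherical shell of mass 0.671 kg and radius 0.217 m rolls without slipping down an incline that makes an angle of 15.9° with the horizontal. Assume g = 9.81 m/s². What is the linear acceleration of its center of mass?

a ≈ 1.61 m/s²

Translation along the incline: Mg sinθ − f = Ma.
Rotation about the center: fR = Iα with I = (2/3)MR². No-slip gives a = αR, so f = (I/R²)a = (2/3)M a.
Substituting: Mg sinθ = (1 + 0.6667)Ma, so a = g sinθ/(1 + 0.6667) = (9.81) sin 15.9° / 1.667 = 1.613 m/s².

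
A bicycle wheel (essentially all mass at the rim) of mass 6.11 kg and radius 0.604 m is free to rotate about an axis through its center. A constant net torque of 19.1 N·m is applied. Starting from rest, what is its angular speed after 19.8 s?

ω ≈ 170 rad/s

I = MR² = (6.11)(0.604)² = 2.229 kg·m².
α = τ/I = 19.1/2.229 = 8.569 rad/s².
ω = ω₀ + αt = 0 + (8.569)(19.8) = 169.7 rad/s.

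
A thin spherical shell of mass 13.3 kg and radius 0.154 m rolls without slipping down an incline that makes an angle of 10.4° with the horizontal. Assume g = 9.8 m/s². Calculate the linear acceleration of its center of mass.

a ≈ 1.06 m/s²

Translation along the incline: Mg sinθ − f = Ma.
Rotation about the center: fR = Iα with I = (2/3)MR². No-slip gives a = αR, so f = (I/R²)a = (2/3)M a.
Substituting: Mg sinθ = (1 + 0.6667)Ma, so a = g sinθ/(1 + 0.6667) = (9.8) sin 10.4° / 1.667 = 1.061 m/s².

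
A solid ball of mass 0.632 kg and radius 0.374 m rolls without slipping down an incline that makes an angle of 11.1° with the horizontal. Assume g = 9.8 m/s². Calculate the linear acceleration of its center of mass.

a ≈ 1.35 m/s²

Translation along the incline: Mg sinθ − f = Ma.
Rotation about the center: fR = Iα with I = (2/5)MR². No-slip gives a = αR, so f = (I/R²)a = (2/5)M a.
Substituting: Mg sinθ = (1 + 0.4000)Ma, so a = g sinθ/(1 + 0.4000) = (9.8) sin 11.1° / 1.400 = 1.348 m/s².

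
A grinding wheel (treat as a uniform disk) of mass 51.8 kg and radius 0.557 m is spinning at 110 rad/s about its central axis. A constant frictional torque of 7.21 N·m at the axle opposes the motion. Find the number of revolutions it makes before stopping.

≈ 1070 revolutions

I = ½MR² = (1/2)(51.8)(0.557)² = 8.035 kg·m².
The net torque has magnitude 7.21 N·m, opposing ω.
|α| = τ/I = 7.210/8.035 = 0.8973 rad/s² (deceleration).
ω² = ω₀² − 2|α|θ with ω = 0 ⇒ θ = ω₀²/(2|α|) = 6743 rad = 1073 rev.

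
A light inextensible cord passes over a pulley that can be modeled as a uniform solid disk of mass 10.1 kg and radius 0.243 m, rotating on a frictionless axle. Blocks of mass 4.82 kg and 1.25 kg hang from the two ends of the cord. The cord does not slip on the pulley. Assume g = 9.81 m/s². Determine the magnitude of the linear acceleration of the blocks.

I = ½MR² = (1/2)(10.1)(0.243)² = 0.2982 kg·m².
Heavier block: m₁g − T₁ = m₁a. Lighter block: T₂ − m₂g = m₂a.
Pulley: (T₁ − T₂)R = Iα = I(a/R), so T₁ − T₂ = (I/R²)a = (1/2)M_p a = 5.050·a.
Adding the three: (m₁ − m₂)g = (m₁ + m₂ + 5.050)a, so a = (4.82 − 1.25)(9.81)/(4.82 + 1.25 + 5.050) = 3.149 m/s².

a ≈ 3.15 m/s²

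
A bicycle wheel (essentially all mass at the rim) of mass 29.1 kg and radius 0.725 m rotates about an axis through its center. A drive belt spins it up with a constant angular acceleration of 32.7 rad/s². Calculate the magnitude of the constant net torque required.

I = MR² = (29.1)(0.725)² = 15.30 kg·m².
τ = Iα = (15.30)(32.70) = 500.2 N·m.

τ ≈ 500 N·m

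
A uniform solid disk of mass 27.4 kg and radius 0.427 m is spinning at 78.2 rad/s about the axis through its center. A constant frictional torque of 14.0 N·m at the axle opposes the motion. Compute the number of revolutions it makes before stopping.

≈ 86.8 revolutions

I = ½MR² = (1/2)(27.4)(0.427)² = 2.498 kg·m².
The net torque has magnitude 14.0 N·m, opposing ω.
|α| = τ/I = 14.00/2.498 = 5.605 rad/s² (deceleration).
ω² = ω₀² − 2|α|θ with ω = 0 ⇒ θ = ω₀²/(2|α|) = 545.5 rad = 86.83 rev.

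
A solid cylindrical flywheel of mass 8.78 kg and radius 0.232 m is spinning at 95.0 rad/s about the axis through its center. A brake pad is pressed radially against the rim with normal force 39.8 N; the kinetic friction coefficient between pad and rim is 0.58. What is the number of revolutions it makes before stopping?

≈ 31.7 revolutions

I = ½MR² = (1/2)(8.78)(0.232)² = 0.2363 kg·m².
Friction force f = μN = (0.58)(39.8) = 23.08 N at the rim; torque magnitude τ = fR = 5.355 N·m, opposing ω.
|α| = τ/I = 5.355/0.2363 = 22.67 rad/s² (deceleration).
ω² = ω₀² − 2|α|θ with ω = 0 ⇒ θ = ω₀²/(2|α|) = 199.1 rad = 31.69 rev.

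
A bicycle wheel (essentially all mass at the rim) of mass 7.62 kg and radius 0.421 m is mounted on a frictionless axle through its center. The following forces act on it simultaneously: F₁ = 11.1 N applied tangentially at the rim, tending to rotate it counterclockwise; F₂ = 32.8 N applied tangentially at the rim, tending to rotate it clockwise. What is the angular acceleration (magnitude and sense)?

I = MR² = (7.62)(0.421)² = 1.351 kg·m².
Taking counterclockwise as positive: τ₁ = +(11.1)(0.421) = +4.673 N·m; τ₂ = −(32.8)(0.421) = −13.81 N·m.
Net torque τ = -9.136 N·m.
α = τ/I = -9.136/1.351 = -6.764 rad/s².

α ≈ 6.76 rad/s², clockwise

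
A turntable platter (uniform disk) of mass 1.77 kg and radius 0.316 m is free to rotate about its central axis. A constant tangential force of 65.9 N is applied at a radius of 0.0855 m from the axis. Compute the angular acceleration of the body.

α ≈ 63.8 rad/s²

I = ½MR² = (1/2)(1.77)(0.316)² = 0.08837 kg·m².
τ = F·r = (65.9)(0.0855) = 5.634 N·m.
Newton's second law for rotation, τ = Iα, gives α = τ/I = 5.634/0.08837 = 63.76 rad/s².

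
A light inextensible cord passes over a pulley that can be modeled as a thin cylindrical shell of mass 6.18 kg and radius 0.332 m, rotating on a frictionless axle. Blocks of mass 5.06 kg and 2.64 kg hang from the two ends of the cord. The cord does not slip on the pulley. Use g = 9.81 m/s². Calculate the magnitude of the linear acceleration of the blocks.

I = MR² = (6.18)(0.332)² = 0.6812 kg·m².
Heavier block: m₁g − T₁ = m₁a. Lighter block: T₂ − m₂g = m₂a.
Pulley: (T₁ − T₂)R = Iα = I(a/R), so T₁ − T₂ = (I/R²)a = 1·M_p a = 6.180·a.
Adding the three: (m₁ − m₂)g = (m₁ + m₂ + 6.180)a, so a = (5.06 − 2.64)(9.81)/(5.06 + 2.64 + 6.180) = 1.710 m/s².

a ≈ 1.71 m/s²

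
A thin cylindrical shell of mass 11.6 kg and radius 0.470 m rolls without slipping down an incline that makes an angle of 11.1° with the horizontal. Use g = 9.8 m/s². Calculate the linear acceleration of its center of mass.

Translation along the incline: Mg sinθ − f = Ma.
Rotation about the center: fR = Iα with I = MR². No-slip gives a = αR, so f = (I/R²)a = M a.
Substituting: Mg sinθ = (1 + 1.000)Ma, so a = g sinθ/(1 + 1.000) = (9.8) sin 11.1° / 2.000 = 0.9434 m/s².

a ≈ 0.943 m/s²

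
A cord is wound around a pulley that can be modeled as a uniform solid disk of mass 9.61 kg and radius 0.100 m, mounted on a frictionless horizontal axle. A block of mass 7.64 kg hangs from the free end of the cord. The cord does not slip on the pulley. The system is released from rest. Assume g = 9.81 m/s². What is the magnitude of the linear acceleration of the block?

I = ½MR² = (1/2)(9.61)(0.100)² = 0.04805 kg·m².
Block: mg − T = ma. Pulley: TR = Iα. No-slip: a = αR, so T = (I/R²)a = 4.805·a.
Then mg = (m + 4.805)a, so a = (7.64)(9.81)/(7.64 + 4.805) = 6.022 m/s².

a ≈ 6.02 m/s²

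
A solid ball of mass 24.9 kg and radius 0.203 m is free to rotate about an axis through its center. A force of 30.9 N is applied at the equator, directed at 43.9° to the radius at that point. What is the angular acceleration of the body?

α ≈ 10.6 rad/s²

I = (2/5)MR² = (2/5)(24.9)(0.203)² = 0.4104 kg·m².
Only the tangential component produces torque: τ = F R sinθ = (30.9)(0.203) sin 43.9° = 4.350 N·m.
From τ = Iα: α = 4.350/0.4104 = 10.60 rad/s².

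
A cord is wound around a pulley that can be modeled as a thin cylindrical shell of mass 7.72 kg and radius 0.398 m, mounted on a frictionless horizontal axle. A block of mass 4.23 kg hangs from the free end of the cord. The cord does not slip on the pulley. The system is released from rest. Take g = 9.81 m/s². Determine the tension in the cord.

T ≈ 26.8 N

I = MR² = (7.72)(0.398)² = 1.223 kg·m².
Block: mg − T = ma. Pulley: TR = Iα. No-slip: a = αR, so T = (I/R²)a = 7.720·a.
Then mg = (m + 7.720)a, so a = (4.23)(9.81)/(4.23 + 7.720) = 3.472 m/s².
T = 7.720·a = 26.81 N.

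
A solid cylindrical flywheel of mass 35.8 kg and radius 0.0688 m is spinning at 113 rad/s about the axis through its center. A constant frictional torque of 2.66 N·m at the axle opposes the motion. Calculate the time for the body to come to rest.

I = ½MR² = (1/2)(35.8)(0.0688)² = 0.08473 kg·m².
The net torque has magnitude 2.66 N·m, opposing ω.
|α| = τ/I = 2.660/0.08473 = 31.39 rad/s² (deceleration).
0 = ω₀ − |α|t ⇒ t = ω₀/|α| = 113/31.39 = 3.599 s.

t ≈ 3.60 s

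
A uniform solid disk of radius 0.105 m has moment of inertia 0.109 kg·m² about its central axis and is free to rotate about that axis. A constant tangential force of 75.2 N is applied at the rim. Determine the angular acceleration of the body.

τ = F R = (75.2)(0.105) = 7.896 N·m.
Newton's second law for rotation, τ = Iα, gives α = τ/I = 7.896/0.1090 = 72.44 rad/s².

α ≈ 72.4 rad/s²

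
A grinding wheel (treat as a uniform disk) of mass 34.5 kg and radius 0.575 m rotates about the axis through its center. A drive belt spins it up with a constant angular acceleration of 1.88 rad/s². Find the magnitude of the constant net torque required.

τ ≈ 10.7 N·m

I = ½MR² = (1/2)(34.5)(0.575)² = 5.703 kg·m².
τ = Iα = (5.703)(1.880) = 10.72 N·m.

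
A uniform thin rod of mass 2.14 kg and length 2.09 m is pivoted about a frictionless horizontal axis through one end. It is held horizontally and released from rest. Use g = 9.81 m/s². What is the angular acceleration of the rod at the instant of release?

About the pivot, I = (1/3)ML² = (1/3)(2.14)(2.09)² = 3.116 kg·m².
The weight acts at the center, a distance L/2 = 1.045 m from the pivot; τ = Mg(L/2) = 21.94 N·m.
α = τ/I = 21.94/3.116 = 7.041 rad/s².

α ≈ 7.04 rad/s²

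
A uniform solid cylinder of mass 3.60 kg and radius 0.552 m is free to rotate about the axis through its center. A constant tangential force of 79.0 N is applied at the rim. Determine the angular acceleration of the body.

I = ½MR² = (1/2)(3.60)(0.552)² = 0.5485 kg·m².
τ = F R = (79.0)(0.552) = 43.61 N·m.
From τ = Iα: α = 43.61/0.5485 = 79.51 rad/s².

α ≈ 79.5 rad/s²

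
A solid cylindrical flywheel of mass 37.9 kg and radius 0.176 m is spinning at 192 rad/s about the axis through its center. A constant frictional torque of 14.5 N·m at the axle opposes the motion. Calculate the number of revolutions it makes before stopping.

≈ 119 revolutions

I = ½MR² = (1/2)(37.9)(0.176)² = 0.5870 kg·m².
The net torque has magnitude 14.5 N·m, opposing ω.
|α| = τ/I = 14.50/0.5870 = 24.70 rad/s² (deceleration).
ω² = ω₀² − 2|α|θ with ω = 0 ⇒ θ = ω₀²/(2|α|) = 746.2 rad = 118.8 rev.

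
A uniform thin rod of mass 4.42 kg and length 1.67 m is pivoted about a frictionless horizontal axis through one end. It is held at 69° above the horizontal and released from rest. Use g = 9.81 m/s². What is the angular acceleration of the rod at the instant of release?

α ≈ 3.16 rad/s²

About the pivot, I = (1/3)ML² = (1/3)(4.42)(1.67)² = 4.109 kg·m².
The weight acts at the center, a distance L/2 = 0.8350 m from the pivot; τ = Mg(L/2) cos 69° = 12.97 N·m.
α = τ/I = 12.97/4.109 = 3.158 rad/s².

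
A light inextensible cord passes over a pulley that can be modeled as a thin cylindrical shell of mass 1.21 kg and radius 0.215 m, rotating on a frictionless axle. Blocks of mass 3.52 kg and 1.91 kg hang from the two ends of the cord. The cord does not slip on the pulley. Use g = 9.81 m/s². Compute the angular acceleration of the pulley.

α ≈ 11.1 rad/s²

I = MR² = (1.21)(0.215)² = 0.05593 kg·m².
Heavier block: m₁g − T₁ = m₁a. Lighter block: T₂ − m₂g = m₂a.
Pulley: (T₁ − T₂)R = Iα = I(a/R), so T₁ − T₂ = (I/R²)a = 1·M_p a = 1.210·a.
Adding the three: (m₁ − m₂)g = (m₁ + m₂ + 1.210)a, so a = (3.52 − 1.91)(9.81)/(3.52 + 1.91 + 1.210) = 2.379 m/s².
α = a/R = 2.379/0.215 = 11.06 rad/s².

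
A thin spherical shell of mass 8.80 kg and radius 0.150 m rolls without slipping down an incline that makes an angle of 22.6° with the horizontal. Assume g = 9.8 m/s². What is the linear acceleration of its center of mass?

Translation along the incline: Mg sinθ − f = Ma.
Rotation about the center: fR = Iα with I = (2/3)MR². No-slip gives a = αR, so f = (I/R²)a = (2/3)M a.
Substituting: Mg sinθ = (1 + 0.6667)Ma, so a = g sinθ/(1 + 0.6667) = (9.8) sin 22.6° / 1.667 = 2.260 m/s².

a ≈ 2.26 m/s²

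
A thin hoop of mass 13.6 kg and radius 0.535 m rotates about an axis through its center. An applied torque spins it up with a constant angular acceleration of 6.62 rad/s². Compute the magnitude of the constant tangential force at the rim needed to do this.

I = MR² = (13.6)(0.535)² = 3.893 kg·m².
The required torque is τ = Iα = (3.893)(6.620) = 25.77 N·m.
A tangential force at the rim gives τ = FR, so F = τ/R = 25.77/0.535 = 48.17 N.

F ≈ 48.2 N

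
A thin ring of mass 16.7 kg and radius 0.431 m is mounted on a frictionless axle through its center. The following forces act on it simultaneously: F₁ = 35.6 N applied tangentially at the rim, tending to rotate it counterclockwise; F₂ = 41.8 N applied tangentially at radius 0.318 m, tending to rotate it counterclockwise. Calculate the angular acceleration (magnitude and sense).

I = MR² = (16.7)(0.431)² = 3.102 kg·m².
Taking counterclockwise as positive: τ₁ = +(35.6)(0.431) = +15.34 N·m; τ₂ = +(41.8)(0.318) = +13.29 N·m.
Net torque τ = 28.64 N·m.
α = τ/I = 28.64/3.102 = 9.231 rad/s².

α ≈ 9.23 rad/s², counterclockwise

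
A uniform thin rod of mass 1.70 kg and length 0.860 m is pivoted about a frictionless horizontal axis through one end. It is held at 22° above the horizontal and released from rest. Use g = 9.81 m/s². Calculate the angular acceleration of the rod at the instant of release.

About the pivot, I = (1/3)ML² = (1/3)(1.70)(0.860)² = 0.4191 kg·m².
The weight acts at the center, a distance L/2 = 0.4300 m from the pivot; τ = Mg(L/2) cos 22° = 6.649 N·m.
α = τ/I = 6.649/0.4191 = 15.86 rad/s².

α ≈ 15.9 rad/s²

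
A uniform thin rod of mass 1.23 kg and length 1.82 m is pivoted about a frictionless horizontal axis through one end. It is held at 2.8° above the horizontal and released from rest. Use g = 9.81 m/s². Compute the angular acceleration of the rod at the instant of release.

α ≈ 8.08 rad/s²

About the pivot, I = (1/3)ML² = (1/3)(1.23)(1.82)² = 1.358 kg·m².
The weight acts at the center, a distance L/2 = 0.9100 m from the pivot; τ = Mg(L/2) cos 2.8° = 10.97 N·m.
α = τ/I = 10.97/1.358 = 8.076 rad/s².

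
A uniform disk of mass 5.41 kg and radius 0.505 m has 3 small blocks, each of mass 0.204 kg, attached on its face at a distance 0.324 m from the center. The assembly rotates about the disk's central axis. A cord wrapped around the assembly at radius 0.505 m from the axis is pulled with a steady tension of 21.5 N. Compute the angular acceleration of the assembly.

α ≈ 14.4 rad/s²

I_disk = ½MR² = ½(5.41)(0.505)² = 0.6898 kg·m².
I_blocks = 3·m·r² = 3(0.204)(0.324)² = 0.06425 kg·m².
Total I = 0.7541 kg·m².
τ = F r = (21.5)(0.505) = 10.86 N·m.
α = τ/I = 10.86/0.7541 = 14.40 rad/s².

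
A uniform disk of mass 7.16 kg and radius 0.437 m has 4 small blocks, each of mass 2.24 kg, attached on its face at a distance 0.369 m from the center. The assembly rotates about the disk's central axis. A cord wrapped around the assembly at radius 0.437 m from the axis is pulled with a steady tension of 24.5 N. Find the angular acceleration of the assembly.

I_disk = ½MR² = ½(7.16)(0.437)² = 0.6837 kg·m².
I_blocks = 4·m·r² = 4(2.24)(0.369)² = 1.220 kg·m².
Total I = 1.904 kg·m².
τ = F r = (24.5)(0.437) = 10.71 N·m.
α = τ/I = 10.71/1.904 = 5.624 rad/s².

α ≈ 5.62 rad/s²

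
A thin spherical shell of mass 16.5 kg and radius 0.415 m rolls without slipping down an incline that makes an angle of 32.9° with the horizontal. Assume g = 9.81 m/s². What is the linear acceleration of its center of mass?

Translation along the incline: Mg sinθ − f = Ma.
Rotation about the center: fR = Iα with I = (2/3)MR². No-slip gives a = αR, so f = (I/R²)a = (2/3)M a.
Substituting: Mg sinθ = (1 + 0.6667)Ma, so a = g sinθ/(1 + 0.6667) = (9.81) sin 32.9° / 1.667 = 3.197 m/s².

a ≈ 3.20 m/s²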